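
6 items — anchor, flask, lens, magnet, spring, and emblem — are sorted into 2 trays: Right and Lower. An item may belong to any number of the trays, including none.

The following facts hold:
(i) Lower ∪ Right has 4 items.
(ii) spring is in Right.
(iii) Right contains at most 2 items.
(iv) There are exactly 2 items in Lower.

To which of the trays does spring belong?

spring: Right

From (ii): spring ∈ Right.
Suppose spring ∈ Lower: no assignment then satisfies all the clues, so spring ∉ Lower.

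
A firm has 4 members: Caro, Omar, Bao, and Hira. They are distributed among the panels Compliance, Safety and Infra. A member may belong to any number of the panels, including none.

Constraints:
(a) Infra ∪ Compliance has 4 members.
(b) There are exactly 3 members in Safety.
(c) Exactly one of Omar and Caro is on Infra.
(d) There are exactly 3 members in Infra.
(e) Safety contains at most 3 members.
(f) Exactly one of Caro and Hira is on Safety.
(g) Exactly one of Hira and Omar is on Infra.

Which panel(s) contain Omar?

Omar: Compliance, Safety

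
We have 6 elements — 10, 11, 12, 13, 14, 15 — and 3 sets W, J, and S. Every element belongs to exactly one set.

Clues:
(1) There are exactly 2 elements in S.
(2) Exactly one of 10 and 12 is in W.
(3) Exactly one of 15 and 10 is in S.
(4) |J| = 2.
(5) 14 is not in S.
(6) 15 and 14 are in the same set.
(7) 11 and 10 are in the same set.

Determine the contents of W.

From (5): 14 ∉ S.
(6): 15 matches 14: 15 ∉ S.
(3) (exactly one): 10 ∈ S.
(7): 11 matches 10: 11 ∉ W.
(7): 11 matches 10: 11 ∉ J.
(7): 11 matches 10: 11 ∈ S.
(1): S already has 2, so the rest are out.
(2) (exactly one): 12 ∈ W.
Suppose 13 ∉ W: no assignment then satisfies all the clues, so 13 ∈ W.

W = {12, 13}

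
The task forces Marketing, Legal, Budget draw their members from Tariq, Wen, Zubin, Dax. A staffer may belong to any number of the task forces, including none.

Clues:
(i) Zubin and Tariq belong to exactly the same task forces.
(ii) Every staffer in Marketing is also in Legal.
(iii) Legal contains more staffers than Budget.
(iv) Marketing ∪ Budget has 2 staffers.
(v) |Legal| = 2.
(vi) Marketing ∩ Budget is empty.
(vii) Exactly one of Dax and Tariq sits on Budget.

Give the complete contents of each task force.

Marketing = {Wen}; Legal = {Dax, Wen}; Budget = {Dax}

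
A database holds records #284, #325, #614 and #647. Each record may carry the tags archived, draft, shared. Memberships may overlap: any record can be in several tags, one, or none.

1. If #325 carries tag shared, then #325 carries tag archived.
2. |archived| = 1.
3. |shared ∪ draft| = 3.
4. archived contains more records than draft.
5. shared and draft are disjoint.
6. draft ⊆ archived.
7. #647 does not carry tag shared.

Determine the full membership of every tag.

archived = {#325}; draft = {}; shared = {#284, #325, #614}

From (7): #647 ∉ shared.
Suppose #284 ∈ archived: no assignment then satisfies all the clues, so #284 ∉ archived.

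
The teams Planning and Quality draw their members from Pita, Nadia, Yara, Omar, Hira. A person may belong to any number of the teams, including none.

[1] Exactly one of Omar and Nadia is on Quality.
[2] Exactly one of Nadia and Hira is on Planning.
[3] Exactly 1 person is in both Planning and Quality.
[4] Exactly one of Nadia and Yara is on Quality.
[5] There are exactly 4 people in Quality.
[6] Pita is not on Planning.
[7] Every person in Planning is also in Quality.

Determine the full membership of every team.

Planning = {Hira}; Quality = {Hira, Omar, Pita, Yara}

From (6): Pita ∉ Planning.
Suppose Pita ∉ Quality: no assignment then satisfies all the clues, so Pita ∈ Quality.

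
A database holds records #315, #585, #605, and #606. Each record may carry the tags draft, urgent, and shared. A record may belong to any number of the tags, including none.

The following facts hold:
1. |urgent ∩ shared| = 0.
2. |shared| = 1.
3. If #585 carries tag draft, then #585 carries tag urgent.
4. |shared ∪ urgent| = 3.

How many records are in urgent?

2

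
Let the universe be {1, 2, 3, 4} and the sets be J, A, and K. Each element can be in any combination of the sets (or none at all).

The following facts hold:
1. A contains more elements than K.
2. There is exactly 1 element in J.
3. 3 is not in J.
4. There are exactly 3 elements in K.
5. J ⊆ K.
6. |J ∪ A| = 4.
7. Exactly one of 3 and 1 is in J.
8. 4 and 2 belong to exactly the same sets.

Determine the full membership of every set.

From (3): 3 ∉ J.
(7) (exactly one): 1 ∈ J.
(2): J already has 1, so the rest are out.
(5) with 1 ∈ J: 1 ∈ K.
Suppose 1 ∉ A: no assignment then satisfies all the clues, so 1 ∈ A.

J = {1}; A = {1, 2, 3, 4}; K = {1, 2, 4}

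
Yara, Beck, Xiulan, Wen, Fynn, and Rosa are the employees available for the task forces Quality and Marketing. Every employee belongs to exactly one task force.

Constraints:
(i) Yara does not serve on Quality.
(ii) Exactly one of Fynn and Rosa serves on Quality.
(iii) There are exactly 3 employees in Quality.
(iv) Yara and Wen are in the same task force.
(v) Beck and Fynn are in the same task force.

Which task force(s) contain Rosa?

Rosa: Marketing

From (i): Yara ∉ Quality.
(iv): Wen matches Yara: Wen ∉ Quality.
Only one task force left: Yara ∈ Marketing.
Only one task force left: Wen ∈ Marketing.
Suppose Rosa ∈ Quality: no assignment then satisfies all the clues, so Rosa ∉ Quality.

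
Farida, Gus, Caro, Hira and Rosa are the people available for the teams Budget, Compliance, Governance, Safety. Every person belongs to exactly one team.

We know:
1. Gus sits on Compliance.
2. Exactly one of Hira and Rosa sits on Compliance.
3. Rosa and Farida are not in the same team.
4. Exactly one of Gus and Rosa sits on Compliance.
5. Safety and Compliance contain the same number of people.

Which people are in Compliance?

Compliance = {Gus, Hira}

From (1): Gus ∈ Compliance.
(4) (exactly one): Rosa ∉ Compliance.
(2) (exactly one): Hira ∈ Compliance.
Suppose Farida ∈ Compliance: no assignment then satisfies all the clues, so Farida ∉ Compliance.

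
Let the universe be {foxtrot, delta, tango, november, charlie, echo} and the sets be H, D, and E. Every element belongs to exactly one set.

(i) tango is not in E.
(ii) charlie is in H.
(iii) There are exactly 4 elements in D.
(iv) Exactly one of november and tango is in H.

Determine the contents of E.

E = {}

From (i): tango ∉ E.
From (ii): charlie ∈ H.
Suppose foxtrot ∈ E: no assignment then satisfies all the clues, so foxtrot ∉ E.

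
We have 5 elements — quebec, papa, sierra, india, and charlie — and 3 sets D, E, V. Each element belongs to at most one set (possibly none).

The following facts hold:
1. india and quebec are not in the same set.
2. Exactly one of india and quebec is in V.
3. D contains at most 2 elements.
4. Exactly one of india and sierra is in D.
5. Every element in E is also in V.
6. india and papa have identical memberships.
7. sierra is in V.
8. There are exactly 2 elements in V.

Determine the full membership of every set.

D = {india, papa}; E = {}; V = {quebec, sierra}

From (7): sierra ∈ V.
(4) (exactly one): india ∈ D.
(6): papa matches india: papa ∈ D.
(1): quebec ∉ D.
(2) (exactly one): quebec ∈ V.
(3): D already has 2, so the rest are out.
(8): V already has 2, so the rest are out.
(5) contrapositive: charlie ∉ E.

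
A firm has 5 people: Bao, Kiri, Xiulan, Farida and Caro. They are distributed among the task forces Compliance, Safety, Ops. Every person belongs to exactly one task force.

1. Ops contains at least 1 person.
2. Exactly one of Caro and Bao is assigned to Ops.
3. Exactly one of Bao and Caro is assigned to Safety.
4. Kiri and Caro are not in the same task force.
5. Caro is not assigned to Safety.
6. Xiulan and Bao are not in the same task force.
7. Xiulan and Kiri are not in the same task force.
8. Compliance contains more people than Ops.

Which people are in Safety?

Safety = {Bao, Kiri}

From (5): Caro ∉ Safety.
(3) (exactly one): Bao ∈ Safety.
(6): Xiulan ∉ Safety.
(2) (exactly one): Caro ∈ Ops.
(4): Kiri ∉ Ops.
Suppose Kiri ∉ Safety: no assignment then satisfies all the clues, so Kiri ∈ Safety.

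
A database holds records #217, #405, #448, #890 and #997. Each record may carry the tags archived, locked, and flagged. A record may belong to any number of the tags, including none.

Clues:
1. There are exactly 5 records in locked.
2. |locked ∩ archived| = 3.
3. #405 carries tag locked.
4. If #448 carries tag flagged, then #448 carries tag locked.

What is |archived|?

3

From (3): #405 ∈ locked.
(1): only 5 candidates remain for locked, so all are in.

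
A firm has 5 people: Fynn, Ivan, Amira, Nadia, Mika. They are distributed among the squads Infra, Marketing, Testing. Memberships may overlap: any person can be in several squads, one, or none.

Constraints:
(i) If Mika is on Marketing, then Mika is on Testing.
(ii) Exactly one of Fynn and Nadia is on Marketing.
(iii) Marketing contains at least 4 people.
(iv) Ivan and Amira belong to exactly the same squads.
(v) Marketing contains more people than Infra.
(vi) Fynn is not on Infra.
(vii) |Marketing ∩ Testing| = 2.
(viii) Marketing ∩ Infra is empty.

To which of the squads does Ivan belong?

Ivan: Marketing

From (vi): Fynn ∉ Infra.
Suppose Ivan ∈ Infra: no assignment then satisfies all the clues, so Ivan ∉ Infra.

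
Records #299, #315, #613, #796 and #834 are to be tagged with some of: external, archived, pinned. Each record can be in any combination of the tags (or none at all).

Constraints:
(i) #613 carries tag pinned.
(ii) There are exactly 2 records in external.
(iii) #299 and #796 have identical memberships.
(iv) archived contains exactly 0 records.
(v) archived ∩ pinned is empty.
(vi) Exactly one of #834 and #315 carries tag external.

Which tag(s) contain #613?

#613: external, pinned

From (i): #613 ∈ pinned.
(iv): archived already has 0, so the rest are out.
Suppose #613 ∉ external: no assignment then satisfies all the clues, so #613 ∈ external.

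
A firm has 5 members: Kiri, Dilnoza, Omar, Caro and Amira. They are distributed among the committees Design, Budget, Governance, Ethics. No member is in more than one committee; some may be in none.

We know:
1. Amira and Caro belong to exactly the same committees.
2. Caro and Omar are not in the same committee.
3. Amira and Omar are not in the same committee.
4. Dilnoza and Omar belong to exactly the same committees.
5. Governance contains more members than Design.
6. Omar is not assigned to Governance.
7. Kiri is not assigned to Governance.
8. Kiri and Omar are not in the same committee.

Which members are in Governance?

Governance = {Amira, Caro}

From (6): Omar ∉ Governance.
From (7): Kiri ∉ Governance.
(4): Dilnoza matches Omar: Dilnoza ∉ Governance.
Suppose Caro ∉ Governance: no assignment then satisfies all the clues, so Caro ∈ Governance.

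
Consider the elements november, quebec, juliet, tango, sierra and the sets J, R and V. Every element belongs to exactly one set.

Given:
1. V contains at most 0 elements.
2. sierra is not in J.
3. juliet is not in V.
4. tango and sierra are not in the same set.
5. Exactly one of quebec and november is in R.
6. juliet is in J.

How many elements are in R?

2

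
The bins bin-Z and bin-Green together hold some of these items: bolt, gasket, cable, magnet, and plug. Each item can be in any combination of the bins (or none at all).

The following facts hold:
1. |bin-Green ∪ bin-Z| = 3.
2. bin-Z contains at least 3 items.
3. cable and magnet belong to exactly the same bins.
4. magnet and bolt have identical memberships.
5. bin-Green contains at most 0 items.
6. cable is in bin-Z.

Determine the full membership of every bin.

From (6): cable ∈ bin-Z.
(3): magnet matches cable: magnet ∈ bin-Z.
(4): bolt matches magnet: bolt ∈ bin-Z.
(5): bin-Green already has 0, so the rest are out.
Suppose gasket ∈ bin-Z: no assignment then satisfies all the clues, so gasket ∉ bin-Z.

bin-Z = {bolt, cable, magnet}; bin-Green = {}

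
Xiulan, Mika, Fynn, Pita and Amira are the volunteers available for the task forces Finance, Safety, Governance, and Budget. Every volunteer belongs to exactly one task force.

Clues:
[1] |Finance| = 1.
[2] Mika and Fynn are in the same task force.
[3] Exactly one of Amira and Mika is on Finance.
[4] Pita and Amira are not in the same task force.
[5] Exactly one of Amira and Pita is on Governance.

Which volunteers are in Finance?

Finance = {Amira}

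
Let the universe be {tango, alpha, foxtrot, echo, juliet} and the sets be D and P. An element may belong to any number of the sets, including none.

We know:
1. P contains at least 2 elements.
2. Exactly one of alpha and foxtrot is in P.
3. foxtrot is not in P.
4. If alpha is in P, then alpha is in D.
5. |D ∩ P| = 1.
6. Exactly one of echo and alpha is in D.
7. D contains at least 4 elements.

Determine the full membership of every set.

From (3): foxtrot ∉ P.
(2) (exactly one): alpha ∈ P.
(4): alpha ∈ D.
(6) (exactly one): echo ∉ D.
(7): only 4 candidates remain for D, so all are in.
Suppose tango ∈ P: no assignment then satisfies all the clues, so tango ∉ P.

D = {alpha, foxtrot, juliet, tango}; P = {alpha, echo}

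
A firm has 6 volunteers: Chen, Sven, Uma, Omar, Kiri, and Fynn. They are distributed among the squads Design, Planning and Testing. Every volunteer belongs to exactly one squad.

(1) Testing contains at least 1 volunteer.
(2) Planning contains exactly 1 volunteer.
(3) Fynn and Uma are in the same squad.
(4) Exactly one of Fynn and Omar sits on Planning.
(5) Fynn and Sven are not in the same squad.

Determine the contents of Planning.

Planning = {Omar}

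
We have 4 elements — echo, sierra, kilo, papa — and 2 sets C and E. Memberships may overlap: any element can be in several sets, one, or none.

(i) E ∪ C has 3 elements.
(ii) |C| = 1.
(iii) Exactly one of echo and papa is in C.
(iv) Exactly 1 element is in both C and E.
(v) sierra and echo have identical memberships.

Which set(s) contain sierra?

sierra: E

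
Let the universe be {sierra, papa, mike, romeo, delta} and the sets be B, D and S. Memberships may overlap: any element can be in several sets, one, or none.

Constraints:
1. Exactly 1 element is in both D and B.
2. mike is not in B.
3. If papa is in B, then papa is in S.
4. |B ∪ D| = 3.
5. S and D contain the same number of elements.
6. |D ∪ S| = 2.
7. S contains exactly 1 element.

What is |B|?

3

From (2): mike ∉ B.
Suppose papa ∈ D: no assignment then satisfies all the clues, so papa ∉ D.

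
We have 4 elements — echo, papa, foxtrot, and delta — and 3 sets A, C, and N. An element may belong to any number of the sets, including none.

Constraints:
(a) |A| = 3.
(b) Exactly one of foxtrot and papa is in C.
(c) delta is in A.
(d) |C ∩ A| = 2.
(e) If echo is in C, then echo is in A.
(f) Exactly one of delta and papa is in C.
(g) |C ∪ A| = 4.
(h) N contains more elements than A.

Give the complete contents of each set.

A = {delta, echo, papa}; C = {delta, echo, foxtrot}; N = {delta, echo, foxtrot, papa}

From (c): delta ∈ A.
Suppose echo ∉ A: no assignment then satisfies all the clues, so echo ∈ A.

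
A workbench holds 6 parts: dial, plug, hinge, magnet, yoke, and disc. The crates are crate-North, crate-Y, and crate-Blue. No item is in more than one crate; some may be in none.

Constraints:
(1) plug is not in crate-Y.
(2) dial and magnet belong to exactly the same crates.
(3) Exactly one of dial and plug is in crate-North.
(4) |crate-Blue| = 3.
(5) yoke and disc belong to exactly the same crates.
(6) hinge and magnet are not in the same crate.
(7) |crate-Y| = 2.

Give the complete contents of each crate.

From (1): plug ∉ crate-Y.
Suppose dial ∈ crate-North: no assignment then satisfies all the clues, so dial ∉ crate-North.

crate-North = {plug}; crate-Y = {dial, magnet}; crate-Blue = {disc, hinge, yoke}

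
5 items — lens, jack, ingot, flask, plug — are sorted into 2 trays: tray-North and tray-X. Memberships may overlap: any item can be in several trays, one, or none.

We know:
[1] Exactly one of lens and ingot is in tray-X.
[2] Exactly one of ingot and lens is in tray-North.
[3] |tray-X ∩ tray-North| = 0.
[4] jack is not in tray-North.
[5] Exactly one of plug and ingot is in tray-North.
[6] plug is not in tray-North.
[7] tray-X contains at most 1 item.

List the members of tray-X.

tray-X = {lens}

From (4): jack ∉ tray-North.
From (6): plug ∉ tray-North.
(5) (exactly one): ingot ∈ tray-North.
(2) (exactly one): lens ∉ tray-North.
Suppose lens ∉ tray-X: no assignment then satisfies all the clues, so lens ∈ tray-X.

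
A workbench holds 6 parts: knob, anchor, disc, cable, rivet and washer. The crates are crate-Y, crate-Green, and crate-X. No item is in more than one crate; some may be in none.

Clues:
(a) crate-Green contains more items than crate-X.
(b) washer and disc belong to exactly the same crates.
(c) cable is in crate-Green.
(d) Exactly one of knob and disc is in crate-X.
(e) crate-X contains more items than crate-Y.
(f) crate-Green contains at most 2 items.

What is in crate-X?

crate-X = {knob}

From (c): cable ∈ crate-Green.
Suppose knob ∉ crate-X: no assignment then satisfies all the clues, so knob ∈ crate-X.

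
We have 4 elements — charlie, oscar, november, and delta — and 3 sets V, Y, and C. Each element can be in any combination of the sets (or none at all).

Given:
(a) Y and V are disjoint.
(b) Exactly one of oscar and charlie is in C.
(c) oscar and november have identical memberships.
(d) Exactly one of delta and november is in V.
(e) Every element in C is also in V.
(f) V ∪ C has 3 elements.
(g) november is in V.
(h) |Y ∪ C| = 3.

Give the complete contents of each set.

From (g): november ∈ V.
(a) (disjoint): november ∉ Y.
(c): oscar matches november: oscar ∈ V.
(c): oscar matches november: oscar ∉ Y.
(d) (exactly one): delta ∉ V.
(e) contrapositive: delta ∉ C.
Suppose charlie ∉ V: no assignment then satisfies all the clues, so charlie ∈ V.

V = {charlie, november, oscar}; Y = {delta}; C = {november, oscar}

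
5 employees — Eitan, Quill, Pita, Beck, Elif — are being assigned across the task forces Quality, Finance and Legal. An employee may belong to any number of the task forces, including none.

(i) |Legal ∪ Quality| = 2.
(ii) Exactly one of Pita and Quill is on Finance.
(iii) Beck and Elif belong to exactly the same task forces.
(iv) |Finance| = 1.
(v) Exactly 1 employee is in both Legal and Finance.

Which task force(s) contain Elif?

Elif: none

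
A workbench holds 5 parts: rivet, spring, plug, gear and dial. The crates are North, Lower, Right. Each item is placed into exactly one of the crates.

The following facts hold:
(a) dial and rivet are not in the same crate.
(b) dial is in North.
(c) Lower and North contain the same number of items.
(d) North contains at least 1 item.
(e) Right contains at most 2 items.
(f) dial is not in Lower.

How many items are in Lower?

2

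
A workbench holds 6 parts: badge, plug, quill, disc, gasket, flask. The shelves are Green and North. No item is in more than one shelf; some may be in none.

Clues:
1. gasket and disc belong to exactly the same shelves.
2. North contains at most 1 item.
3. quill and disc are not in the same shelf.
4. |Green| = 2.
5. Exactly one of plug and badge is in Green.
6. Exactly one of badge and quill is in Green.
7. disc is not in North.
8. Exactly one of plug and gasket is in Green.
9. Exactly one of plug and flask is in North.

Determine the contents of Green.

Green = {plug, quill}

From (7): disc ∉ North.
(1): gasket matches disc: gasket ∉ North.
Suppose badge ∈ Green: no assignment then satisfies all the clues, so badge ∉ Green.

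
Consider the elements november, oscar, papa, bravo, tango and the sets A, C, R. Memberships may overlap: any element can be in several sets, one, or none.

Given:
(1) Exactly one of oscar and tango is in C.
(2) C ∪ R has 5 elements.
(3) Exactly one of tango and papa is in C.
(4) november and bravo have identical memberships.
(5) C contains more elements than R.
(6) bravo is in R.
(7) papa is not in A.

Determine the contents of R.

R = {bravo, november, tango}

From (6): bravo ∈ R.
From (7): papa ∉ A.
(4): november matches bravo: november ∈ R.
Suppose oscar ∈ R: no assignment then satisfies all the clues, so oscar ∉ R.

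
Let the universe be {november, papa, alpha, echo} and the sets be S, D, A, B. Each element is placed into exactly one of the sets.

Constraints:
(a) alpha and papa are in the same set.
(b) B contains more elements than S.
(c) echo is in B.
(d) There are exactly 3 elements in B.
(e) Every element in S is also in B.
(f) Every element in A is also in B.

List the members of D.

D = {november}

From (c): echo ∈ B.
Suppose november ∉ D: no assignment then satisfies all the clues, so november ∈ D.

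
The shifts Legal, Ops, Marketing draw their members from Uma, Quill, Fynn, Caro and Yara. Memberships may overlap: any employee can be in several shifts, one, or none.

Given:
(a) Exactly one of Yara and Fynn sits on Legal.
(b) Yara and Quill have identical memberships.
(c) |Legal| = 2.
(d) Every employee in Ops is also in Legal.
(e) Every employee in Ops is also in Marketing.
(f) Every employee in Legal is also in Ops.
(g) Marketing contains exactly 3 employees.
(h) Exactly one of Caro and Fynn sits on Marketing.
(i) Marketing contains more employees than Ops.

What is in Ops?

Ops = {Quill, Yara}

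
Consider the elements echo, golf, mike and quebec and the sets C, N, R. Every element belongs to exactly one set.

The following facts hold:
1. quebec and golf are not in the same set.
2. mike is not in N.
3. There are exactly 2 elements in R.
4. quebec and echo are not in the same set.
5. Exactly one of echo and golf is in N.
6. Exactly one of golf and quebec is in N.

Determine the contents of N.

N = {golf}

From (2): mike ∉ N.
Suppose echo ∈ N: no assignment then satisfies all the clues, so echo ∉ N.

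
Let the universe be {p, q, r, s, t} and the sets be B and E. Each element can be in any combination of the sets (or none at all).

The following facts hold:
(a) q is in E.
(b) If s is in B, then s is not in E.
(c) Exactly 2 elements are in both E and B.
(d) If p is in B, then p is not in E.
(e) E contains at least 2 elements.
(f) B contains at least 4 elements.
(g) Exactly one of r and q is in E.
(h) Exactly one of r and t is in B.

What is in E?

E = {q, t}

From (a): q ∈ E.
(g) (exactly one): r ∉ E.
Suppose p ∈ E: no assignment then satisfies all the clues, so p ∉ E.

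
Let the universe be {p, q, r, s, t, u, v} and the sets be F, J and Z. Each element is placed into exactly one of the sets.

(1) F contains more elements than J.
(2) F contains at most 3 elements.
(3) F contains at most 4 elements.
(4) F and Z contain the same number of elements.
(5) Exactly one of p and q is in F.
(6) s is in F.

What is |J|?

1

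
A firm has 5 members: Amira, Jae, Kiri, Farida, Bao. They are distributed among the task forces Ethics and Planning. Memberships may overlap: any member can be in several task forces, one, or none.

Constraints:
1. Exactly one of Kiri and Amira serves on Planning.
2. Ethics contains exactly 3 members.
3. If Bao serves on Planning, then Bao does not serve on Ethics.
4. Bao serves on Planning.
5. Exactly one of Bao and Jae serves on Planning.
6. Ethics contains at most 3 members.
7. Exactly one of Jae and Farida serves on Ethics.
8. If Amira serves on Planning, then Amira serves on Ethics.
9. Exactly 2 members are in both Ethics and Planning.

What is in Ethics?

Ethics = {Amira, Farida, Kiri}

From (4): Bao ∈ Planning.
(3): Bao ∉ Ethics.
(5) (exactly one): Jae ∉ Planning.
Suppose Amira ∉ Ethics: no assignment then satisfies all the clues, so Amira ∈ Ethics.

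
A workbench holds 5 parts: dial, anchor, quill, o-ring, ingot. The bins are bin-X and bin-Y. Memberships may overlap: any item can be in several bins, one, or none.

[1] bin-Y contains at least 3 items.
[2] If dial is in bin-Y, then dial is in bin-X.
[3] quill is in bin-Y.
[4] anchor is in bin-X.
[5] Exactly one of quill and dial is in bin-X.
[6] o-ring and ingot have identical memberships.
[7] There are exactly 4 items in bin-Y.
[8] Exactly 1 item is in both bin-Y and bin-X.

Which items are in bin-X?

bin-X = {anchor, dial}

From (3): quill ∈ bin-Y.
From (4): anchor ∈ bin-X.
Suppose dial ∉ bin-X: no assignment then satisfies all the clues, so dial ∈ bin-X.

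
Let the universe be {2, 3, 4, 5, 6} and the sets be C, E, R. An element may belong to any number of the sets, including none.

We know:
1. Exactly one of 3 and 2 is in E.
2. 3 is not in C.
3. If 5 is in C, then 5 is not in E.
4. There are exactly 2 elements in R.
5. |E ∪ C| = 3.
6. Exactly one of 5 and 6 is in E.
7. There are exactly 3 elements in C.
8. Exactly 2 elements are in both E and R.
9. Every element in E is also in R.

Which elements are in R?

From (2): 3 ∉ C.
Suppose 2 ∉ R: no assignment then satisfies all the clues, so 2 ∈ R.

R = {2, 6}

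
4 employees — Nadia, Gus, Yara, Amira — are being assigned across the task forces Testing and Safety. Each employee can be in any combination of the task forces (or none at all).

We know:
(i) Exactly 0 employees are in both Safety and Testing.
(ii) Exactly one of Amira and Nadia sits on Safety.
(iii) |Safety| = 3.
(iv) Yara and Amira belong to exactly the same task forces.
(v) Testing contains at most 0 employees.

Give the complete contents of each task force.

Testing = {}; Safety = {Amira, Gus, Yara}

(v): Testing already has 0, so the rest are out.
Suppose Nadia ∈ Safety: no assignment then satisfies all the clues, so Nadia ∉ Safety.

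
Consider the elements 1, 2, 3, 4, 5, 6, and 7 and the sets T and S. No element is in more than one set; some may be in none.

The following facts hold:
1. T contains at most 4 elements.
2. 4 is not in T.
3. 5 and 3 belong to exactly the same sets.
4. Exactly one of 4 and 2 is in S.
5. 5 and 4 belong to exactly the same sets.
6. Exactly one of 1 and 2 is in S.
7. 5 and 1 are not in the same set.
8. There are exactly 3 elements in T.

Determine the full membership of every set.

T = {1, 6, 7}; S = {2}

From (2): 4 ∉ T.
(5): 5 matches 4: 5 ∉ T.
(3): 3 matches 5: 3 ∉ T.
Suppose 1 ∉ T: no assignment then satisfies all the clues, so 1 ∈ T.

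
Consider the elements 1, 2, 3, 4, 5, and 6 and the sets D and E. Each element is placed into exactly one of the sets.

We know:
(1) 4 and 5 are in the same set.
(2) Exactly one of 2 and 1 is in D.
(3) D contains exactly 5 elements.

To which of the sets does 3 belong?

3: D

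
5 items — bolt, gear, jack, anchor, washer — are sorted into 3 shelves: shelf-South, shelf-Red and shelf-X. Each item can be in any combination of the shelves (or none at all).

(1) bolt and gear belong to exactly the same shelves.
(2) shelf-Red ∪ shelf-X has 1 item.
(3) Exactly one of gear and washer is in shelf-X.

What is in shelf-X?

shelf-X = {washer}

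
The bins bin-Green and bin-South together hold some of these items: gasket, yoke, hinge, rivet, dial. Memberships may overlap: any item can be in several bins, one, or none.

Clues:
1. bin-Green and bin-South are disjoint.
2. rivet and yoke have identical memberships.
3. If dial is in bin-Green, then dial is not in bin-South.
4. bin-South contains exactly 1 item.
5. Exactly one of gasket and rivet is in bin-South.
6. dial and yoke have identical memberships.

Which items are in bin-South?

bin-South = {gasket}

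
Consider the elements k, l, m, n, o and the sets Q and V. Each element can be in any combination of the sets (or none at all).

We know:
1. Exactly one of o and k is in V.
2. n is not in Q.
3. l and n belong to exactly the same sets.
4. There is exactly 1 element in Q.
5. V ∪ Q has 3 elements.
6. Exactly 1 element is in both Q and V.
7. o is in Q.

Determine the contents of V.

V = {l, n, o}

From (2): n ∉ Q.
From (7): o ∈ Q.
(3): l matches n: l ∉ Q.
(4): Q already has 1, so the rest are out.
Suppose k ∈ V: no assignment then satisfies all the clues, so k ∉ V.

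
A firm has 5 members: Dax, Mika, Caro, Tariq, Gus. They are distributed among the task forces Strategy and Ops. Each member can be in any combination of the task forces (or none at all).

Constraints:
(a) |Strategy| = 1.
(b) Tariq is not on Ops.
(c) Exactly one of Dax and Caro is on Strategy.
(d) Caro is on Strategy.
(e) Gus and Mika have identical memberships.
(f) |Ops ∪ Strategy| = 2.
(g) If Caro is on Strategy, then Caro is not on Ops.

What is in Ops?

Ops = {Dax}

From (b): Tariq ∉ Ops.
From (d): Caro ∈ Strategy.
(a): Strategy already has 1, so the rest are out.
(g): Caro ∉ Ops.
Suppose Dax ∉ Ops: no assignment then satisfies all the clues, so Dax ∈ Ops.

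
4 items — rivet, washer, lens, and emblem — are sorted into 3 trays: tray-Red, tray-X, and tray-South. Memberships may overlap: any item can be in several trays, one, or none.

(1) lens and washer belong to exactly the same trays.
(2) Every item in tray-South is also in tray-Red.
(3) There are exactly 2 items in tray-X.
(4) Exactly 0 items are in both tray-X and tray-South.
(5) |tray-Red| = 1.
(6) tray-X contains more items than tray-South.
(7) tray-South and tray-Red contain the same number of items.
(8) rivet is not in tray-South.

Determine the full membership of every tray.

tray-Red = {emblem}; tray-X = {lens, washer}; tray-South = {emblem}

From (8): rivet ∉ tray-South.
Suppose rivet ∈ tray-Red: no assignment then satisfies all the clues, so rivet ∉ tray-Red.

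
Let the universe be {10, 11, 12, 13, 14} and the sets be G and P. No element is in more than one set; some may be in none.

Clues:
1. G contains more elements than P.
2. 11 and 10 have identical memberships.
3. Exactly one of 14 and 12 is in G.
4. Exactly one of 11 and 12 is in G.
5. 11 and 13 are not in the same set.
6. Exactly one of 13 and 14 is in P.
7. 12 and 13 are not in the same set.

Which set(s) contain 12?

12: none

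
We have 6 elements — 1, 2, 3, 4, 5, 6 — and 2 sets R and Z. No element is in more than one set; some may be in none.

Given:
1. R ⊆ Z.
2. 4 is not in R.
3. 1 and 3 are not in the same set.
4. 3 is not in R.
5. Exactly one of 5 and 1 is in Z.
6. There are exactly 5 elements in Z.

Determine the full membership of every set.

R = {}; Z = {2, 3, 4, 5, 6}

From (2): 4 ∉ R.
From (4): 3 ∉ R.
Suppose 1 ∈ R: no assignment then satisfies all the clues, so 1 ∉ R.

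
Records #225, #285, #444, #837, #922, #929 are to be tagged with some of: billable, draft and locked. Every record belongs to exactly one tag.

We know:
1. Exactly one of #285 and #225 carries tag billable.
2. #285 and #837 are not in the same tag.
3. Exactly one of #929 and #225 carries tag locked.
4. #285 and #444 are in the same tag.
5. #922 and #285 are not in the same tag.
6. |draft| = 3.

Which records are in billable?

billable = {#285, #444}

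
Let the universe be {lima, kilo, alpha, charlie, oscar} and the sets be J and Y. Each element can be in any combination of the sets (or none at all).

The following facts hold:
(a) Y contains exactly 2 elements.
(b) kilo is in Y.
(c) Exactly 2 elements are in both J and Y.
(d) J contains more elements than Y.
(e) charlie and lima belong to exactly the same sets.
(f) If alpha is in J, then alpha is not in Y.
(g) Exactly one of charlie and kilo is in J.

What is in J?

From (b): kilo ∈ Y.
Suppose lima ∈ J: no assignment then satisfies all the clues, so lima ∉ J.

J = {alpha, kilo, oscar}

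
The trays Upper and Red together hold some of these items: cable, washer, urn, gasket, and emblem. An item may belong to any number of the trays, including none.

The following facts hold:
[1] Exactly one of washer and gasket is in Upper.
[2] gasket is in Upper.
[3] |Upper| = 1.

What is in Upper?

From (2): gasket ∈ Upper.
(1) (exactly one): washer ∉ Upper.
(3): Upper already has 1, so the rest are out.

Upper = {gasket}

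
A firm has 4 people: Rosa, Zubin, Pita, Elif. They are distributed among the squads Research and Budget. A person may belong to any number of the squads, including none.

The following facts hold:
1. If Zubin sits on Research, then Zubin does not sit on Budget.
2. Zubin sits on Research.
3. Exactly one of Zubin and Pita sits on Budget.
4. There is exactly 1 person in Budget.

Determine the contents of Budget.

From (2): Zubin ∈ Research.
(1): Zubin ∉ Budget.
(3) (exactly one): Pita ∈ Budget.
(4): Budget already has 1, so the rest are out.

Budget = {Pita}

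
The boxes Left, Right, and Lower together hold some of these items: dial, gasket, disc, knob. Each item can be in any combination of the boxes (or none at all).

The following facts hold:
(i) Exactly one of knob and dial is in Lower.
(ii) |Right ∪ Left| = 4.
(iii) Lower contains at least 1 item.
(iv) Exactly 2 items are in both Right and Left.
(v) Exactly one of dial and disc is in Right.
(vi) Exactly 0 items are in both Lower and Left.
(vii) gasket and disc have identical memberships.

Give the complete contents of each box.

Left = {dial, disc, gasket}; Right = {disc, gasket, knob}; Lower = {knob}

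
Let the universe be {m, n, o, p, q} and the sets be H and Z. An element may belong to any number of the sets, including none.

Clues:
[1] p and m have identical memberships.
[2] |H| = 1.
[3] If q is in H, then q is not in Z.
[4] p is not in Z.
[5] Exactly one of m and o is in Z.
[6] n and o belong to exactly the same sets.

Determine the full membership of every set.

H = {q}; Z = {n, o}

From (4): p ∉ Z.
(1): m matches p: m ∉ Z.
(5) (exactly one): o ∈ Z.
(6): n matches o: n ∈ Z.
Suppose m ∈ H: no assignment then satisfies all the clues, so m ∉ H.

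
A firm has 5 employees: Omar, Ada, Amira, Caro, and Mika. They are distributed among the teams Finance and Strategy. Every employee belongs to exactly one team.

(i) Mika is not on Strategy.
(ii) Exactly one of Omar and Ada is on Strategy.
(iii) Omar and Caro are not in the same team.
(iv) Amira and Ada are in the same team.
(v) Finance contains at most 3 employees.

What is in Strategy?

Strategy = {Ada, Amira, Caro}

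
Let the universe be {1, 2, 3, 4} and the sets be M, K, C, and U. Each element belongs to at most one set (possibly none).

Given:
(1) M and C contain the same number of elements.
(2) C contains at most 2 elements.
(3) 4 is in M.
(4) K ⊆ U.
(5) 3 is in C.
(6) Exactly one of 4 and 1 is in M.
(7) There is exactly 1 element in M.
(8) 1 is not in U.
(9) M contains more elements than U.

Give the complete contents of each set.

M = {4}; K = {}; C = {3}; U = {}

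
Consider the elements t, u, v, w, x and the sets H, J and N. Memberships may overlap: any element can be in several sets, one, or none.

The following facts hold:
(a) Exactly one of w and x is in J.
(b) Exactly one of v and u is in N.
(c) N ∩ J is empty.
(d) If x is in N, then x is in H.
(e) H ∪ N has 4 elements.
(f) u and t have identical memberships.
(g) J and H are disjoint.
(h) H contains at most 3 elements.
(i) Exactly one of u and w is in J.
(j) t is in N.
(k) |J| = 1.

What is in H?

H = {v, x}

From (j): t ∈ N.
(c) (disjoint): t ∉ J.
(f): u matches t: u ∉ J.
(f): u matches t: u ∈ N.
(i) (exactly one): w ∈ J.
(k): J already has 1, so the rest are out.
(b) (exactly one): v ∉ N.
(c) (disjoint): w ∉ N.
(g) (disjoint): w ∉ H.
Suppose t ∈ H: no assignment then satisfies all the clues, so t ∉ H.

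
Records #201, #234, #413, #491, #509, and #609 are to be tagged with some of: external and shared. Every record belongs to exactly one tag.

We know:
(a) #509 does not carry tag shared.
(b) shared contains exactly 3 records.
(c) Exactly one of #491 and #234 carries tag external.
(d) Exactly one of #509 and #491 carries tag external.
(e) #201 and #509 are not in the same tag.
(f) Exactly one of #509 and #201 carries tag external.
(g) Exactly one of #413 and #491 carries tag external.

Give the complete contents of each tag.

external = {#234, #413, #509}; shared = {#201, #491, #609}

From (a): #509 ∉ shared.
Only one tag left: #509 ∈ external.
(d) (exactly one): #491 ∉ external.
(e): #201 ∉ external.
(g) (exactly one): #413 ∈ external.
Only one tag left: #201 ∈ shared.
Only one tag left: #491 ∈ shared.
(c) (exactly one): #234 ∈ external.
(b): only 3 candidates remain for shared, so all are in.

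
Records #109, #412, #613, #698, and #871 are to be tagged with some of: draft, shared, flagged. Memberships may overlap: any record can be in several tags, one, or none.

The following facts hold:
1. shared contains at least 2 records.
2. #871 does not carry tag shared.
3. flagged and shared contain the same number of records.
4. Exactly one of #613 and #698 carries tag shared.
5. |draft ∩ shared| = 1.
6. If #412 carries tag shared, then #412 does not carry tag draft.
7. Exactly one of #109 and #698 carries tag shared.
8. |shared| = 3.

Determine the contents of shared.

shared = {#109, #412, #613}

From (2): #871 ∉ shared.
Suppose #109 ∉ shared: no assignment then satisfies all the clues, so #109 ∈ shared.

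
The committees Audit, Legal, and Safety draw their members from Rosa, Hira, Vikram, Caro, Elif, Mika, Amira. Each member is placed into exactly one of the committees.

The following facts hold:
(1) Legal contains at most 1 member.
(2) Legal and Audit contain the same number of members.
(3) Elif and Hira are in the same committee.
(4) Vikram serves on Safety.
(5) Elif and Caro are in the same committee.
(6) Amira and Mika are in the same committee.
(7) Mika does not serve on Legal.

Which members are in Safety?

Safety = {Amira, Caro, Elif, Hira, Mika, Rosa, Vikram}

From (4): Vikram ∈ Safety.
From (7): Mika ∉ Legal.
(6): Amira matches Mika: Amira ∉ Legal.
Suppose Rosa ∉ Safety: no assignment then satisfies all the clues, so Rosa ∈ Safety.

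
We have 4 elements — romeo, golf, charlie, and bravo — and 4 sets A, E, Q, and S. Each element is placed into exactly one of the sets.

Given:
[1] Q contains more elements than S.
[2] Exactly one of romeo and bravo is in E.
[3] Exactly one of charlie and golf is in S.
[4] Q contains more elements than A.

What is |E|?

1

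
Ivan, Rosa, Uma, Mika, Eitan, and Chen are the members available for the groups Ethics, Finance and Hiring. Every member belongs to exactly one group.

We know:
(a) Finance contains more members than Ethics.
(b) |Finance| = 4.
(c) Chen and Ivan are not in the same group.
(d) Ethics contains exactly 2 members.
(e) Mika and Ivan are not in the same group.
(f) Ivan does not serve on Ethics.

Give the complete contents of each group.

From (f): Ivan ∉ Ethics.
Suppose Ivan ∉ Finance: no assignment then satisfies all the clues, so Ivan ∈ Finance.

Ethics = {Chen, Mika}; Finance = {Eitan, Ivan, Rosa, Uma}; Hiring = {}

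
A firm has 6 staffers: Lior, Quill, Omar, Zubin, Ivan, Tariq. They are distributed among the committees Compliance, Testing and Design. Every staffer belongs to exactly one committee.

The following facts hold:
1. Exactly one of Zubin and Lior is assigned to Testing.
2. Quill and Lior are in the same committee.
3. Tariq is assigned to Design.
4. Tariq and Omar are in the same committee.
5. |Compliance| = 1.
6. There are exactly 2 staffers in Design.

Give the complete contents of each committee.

Compliance = {Zubin}; Testing = {Ivan, Lior, Quill}; Design = {Omar, Tariq}

From (3): Tariq ∈ Design.
(4): Omar matches Tariq: Omar ∉ Compliance.
(4): Omar matches Tariq: Omar ∉ Testing.
(4): Omar matches Tariq: Omar ∈ Design.
(6): Design already has 2, so the rest are out.
Suppose Lior ∈ Compliance: no assignment then satisfies all the clues, so Lior ∉ Compliance.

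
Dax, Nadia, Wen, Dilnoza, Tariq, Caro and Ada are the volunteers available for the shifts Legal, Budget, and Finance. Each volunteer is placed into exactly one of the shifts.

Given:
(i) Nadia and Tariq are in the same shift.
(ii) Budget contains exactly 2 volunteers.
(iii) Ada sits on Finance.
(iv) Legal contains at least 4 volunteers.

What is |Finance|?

From (iii): Ada ∈ Finance.
Suppose Dax ∈ Finance: no assignment then satisfies all the clues, so Dax ∉ Finance.

1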